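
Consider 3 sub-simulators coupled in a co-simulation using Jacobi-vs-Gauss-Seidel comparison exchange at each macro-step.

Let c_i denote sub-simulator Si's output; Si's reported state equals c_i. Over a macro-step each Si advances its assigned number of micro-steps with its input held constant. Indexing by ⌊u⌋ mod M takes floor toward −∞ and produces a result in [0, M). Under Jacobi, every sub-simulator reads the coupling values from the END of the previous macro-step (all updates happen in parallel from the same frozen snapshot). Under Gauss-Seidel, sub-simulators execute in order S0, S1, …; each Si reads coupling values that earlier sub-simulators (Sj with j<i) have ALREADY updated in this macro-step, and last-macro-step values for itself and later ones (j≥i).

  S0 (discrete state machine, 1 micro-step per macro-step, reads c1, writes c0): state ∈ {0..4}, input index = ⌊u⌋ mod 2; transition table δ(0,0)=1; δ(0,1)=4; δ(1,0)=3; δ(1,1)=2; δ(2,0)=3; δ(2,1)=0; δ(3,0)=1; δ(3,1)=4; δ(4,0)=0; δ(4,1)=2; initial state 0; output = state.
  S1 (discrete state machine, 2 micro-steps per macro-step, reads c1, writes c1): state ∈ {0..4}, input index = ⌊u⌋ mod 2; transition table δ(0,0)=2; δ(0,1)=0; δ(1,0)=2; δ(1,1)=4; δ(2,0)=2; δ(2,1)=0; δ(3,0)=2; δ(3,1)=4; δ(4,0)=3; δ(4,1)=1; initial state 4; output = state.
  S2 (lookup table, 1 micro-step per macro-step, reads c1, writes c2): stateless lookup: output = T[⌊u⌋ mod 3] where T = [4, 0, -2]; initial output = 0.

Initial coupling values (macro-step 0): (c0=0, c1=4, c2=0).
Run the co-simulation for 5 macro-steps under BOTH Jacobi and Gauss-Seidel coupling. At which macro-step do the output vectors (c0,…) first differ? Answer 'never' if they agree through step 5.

[Jacobi] macro 1: S0 reads c1=4 → after 1×micro: 1; S1 reads c1=4 → after 2×micro: 2; S2 reads c1=4 → after 1×micro: 0 ⇒ (c0=1, c1=2, c2=0)
[Jacobi] macro 2: S0 reads c1=2 → after 1×micro: 3; S1 reads c1=2 → after 2×micro: 2; S2 reads c1=2 → after 1×micro: -2 ⇒ (c0=3, c1=2, c2=-2)
[Jacobi] macro 3: S0 reads c1=2 → after 1×micro: 1; S1 reads c1=2 → after 2×micro: 2; S2 reads c1=2 → after 1×micro: -2 ⇒ (c0=1, c1=2, c2=-2)
[Jacobi] macro 4: S0 reads c1=2 → after 1×micro: 3; S1 reads c1=2 → after 2×micro: 2; S2 reads c1=2 → after 1×micro: -2 ⇒ (c0=3, c1=2, c2=-2)
[Jacobi] macro 5: S0 reads c1=2 → after 1×micro: 1; S1 reads c1=2 → after 2×micro: 2; S2 reads c1=2 → after 1×micro: -2 ⇒ (c0=1, c1=2, c2=-2)
[Gauss-Seidel] macro 1: S0 reads c1=4 → after 1×micro: 1; S1 reads c1=4 → after 2×micro: 2; S2 reads c1=2 → after 1×micro: -2 ⇒ (c0=1, c1=2, c2=-2)
[Gauss-Seidel] macro 2: S0 reads c1=2 → after 1×micro: 3; S1 reads c1=2 → after 2×micro: 2; S2 reads c1=2 → after 1×micro: -2 ⇒ (c0=3, c1=2, c2=-2)
[Gauss-Seidel] macro 3: S0 reads c1=2 → after 1×micro: 1; S1 reads c1=2 → after 2×micro: 2; S2 reads c1=2 → after 1×micro: -2 ⇒ (c0=1, c1=2, c2=-2)
[Gauss-Seidel] macro 4: S0 reads c1=2 → after 1×micro: 3; S1 reads c1=2 → after 2×micro: 2; S2 reads c1=2 → after 1×micro: -2 ⇒ (c0=3, c1=2, c2=-2)
[Gauss-Seidel] macro 5: S0 reads c1=2 → after 1×micro: 1; S1 reads c1=2 → after 2×micro: 2; S2 reads c1=2 → after 1×micro: -2 ⇒ (c0=1, c1=2, c2=-2)

first divergence at macro-step: 1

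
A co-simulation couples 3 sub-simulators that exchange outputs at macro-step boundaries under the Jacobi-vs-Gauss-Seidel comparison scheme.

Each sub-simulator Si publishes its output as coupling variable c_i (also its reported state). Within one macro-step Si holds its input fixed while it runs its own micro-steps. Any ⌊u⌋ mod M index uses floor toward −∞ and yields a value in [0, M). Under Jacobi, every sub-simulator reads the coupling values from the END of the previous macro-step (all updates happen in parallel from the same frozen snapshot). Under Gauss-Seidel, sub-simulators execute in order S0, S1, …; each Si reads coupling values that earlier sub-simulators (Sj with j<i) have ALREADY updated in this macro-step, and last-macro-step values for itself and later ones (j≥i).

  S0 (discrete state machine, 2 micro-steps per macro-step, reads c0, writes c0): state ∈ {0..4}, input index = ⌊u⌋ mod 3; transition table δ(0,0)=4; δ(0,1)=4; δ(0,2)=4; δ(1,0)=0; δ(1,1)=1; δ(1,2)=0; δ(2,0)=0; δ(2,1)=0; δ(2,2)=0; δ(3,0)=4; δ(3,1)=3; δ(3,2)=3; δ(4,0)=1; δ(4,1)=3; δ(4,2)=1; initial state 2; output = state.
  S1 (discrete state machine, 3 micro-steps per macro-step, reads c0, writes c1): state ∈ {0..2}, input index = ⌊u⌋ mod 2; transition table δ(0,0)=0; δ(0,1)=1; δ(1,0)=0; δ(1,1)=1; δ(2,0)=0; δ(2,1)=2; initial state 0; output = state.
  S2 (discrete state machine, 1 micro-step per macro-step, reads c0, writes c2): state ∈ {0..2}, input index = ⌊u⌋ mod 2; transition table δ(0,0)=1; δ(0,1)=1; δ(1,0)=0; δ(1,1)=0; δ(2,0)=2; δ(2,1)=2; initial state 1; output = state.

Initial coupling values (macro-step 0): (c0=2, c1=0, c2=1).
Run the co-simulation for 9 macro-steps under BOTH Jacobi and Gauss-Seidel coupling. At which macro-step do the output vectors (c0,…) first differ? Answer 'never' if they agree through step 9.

[Jacobi] macro 1: S0 reads c0=2 → after 2×micro: 4; S1 reads c0=2 → after 3×micro: 0; S2 reads c0=2 → after 1×micro: 0 ⇒ (c0=4, c1=0, c2=0)
[Jacobi] macro 2: S0 reads c0=4 → after 2×micro: 3; S1 reads c0=4 → after 3×micro: 0; S2 reads c0=4 → after 1×micro: 1 ⇒ (c0=3, c1=0, c2=1)
[Jacobi] macro 3: S0 reads c0=3 → after 2×micro: 1; S1 reads c0=3 → after 3×micro: 1; S2 reads c0=3 → after 1×micro: 0 ⇒ (c0=1, c1=1, c2=0)
[Jacobi] macro 4: S0 reads c0=1 → after 2×micro: 1; S1 reads c0=1 → after 3×micro: 1; S2 reads c0=1 → after 1×micro: 1 ⇒ (c0=1, c1=1, c2=1)
[Jacobi] macro 5: S0 reads c0=1 → after 2×micro: 1; S1 reads c0=1 → after 3×micro: 1; S2 reads c0=1 → after 1×micro: 0 ⇒ (c0=1, c1=1, c2=0)
[Jacobi] macro 6: S0 reads c0=1 → after 2×micro: 1; S1 reads c0=1 → after 3×micro: 1; S2 reads c0=1 → after 1×micro: 1 ⇒ (c0=1, c1=1, c2=1)
[Jacobi] macro 7: S0 reads c0=1 → after 2×micro: 1; S1 reads c0=1 → after 3×micro: 1; S2 reads c0=1 → after 1×micro: 0 ⇒ (c0=1, c1=1, c2=0)
[Jacobi] macro 8: S0 reads c0=1 → after 2×micro: 1; S1 reads c0=1 → after 3×micro: 1; S2 reads c0=1 → after 1×micro: 1 ⇒ (c0=1, c1=1, c2=1)
[Jacobi] macro 9: S0 reads c0=1 → after 2×micro: 1; S1 reads c0=1 → after 3×micro: 1; S2 reads c0=1 → after 1×micro: 0 ⇒ (c0=1, c1=1, c2=0)
[Gauss-Seidel] macro 1: S0 reads c0=2 → after 2×micro: 4; S1 reads c0=4 → after 3×micro: 0; S2 reads c0=4 → after 1×micro: 0 ⇒ (c0=4, c1=0, c2=0)
[Gauss-Seidel] macro 2: S0 reads c0=4 → after 2×micro: 3; S1 reads c0=3 → after 3×micro: 1; S2 reads c0=3 → after 1×micro: 1 ⇒ (c0=3, c1=1, c2=1)
[Gauss-Seidel] macro 3: S0 reads c0=3 → after 2×micro: 1; S1 reads c0=1 → after 3×micro: 1; S2 reads c0=1 → after 1×micro: 0 ⇒ (c0=1, c1=1, c2=0)
[Gauss-Seidel] macro 4: S0 reads c0=1 → after 2×micro: 1; S1 reads c0=1 → after 3×micro: 1; S2 reads c0=1 → after 1×micro: 1 ⇒ (c0=1, c1=1, c2=1)
[Gauss-Seidel] macro 5: S0 reads c0=1 → after 2×micro: 1; S1 reads c0=1 → after 3×micro: 1; S2 reads c0=1 → after 1×micro: 0 ⇒ (c0=1, c1=1, c2=0)
[Gauss-Seidel] macro 6: S0 reads c0=1 → after 2×micro: 1; S1 reads c0=1 → after 3×micro: 1; S2 reads c0=1 → after 1×micro: 1 ⇒ (c0=1, c1=1, c2=1)
[Gauss-Seidel] macro 7: S0 reads c0=1 → after 2×micro: 1; S1 reads c0=1 → after 3×micro: 1; S2 reads c0=1 → after 1×micro: 0 ⇒ (c0=1, c1=1, c2=0)
[Gauss-Seidel] macro 8: S0 reads c0=1 → after 2×micro: 1; S1 reads c0=1 → after 3×micro: 1; S2 reads c0=1 → after 1×micro: 1 ⇒ (c0=1, c1=1, c2=1)
[Gauss-Seidel] macro 9: S0 reads c0=1 → after 2×micro: 1; S1 reads c0=1 → after 3×micro: 1; S2 reads c0=1 → after 1×micro: 0 ⇒ (c0=1, c1=1, c2=0)

first divergence at macro-step: 2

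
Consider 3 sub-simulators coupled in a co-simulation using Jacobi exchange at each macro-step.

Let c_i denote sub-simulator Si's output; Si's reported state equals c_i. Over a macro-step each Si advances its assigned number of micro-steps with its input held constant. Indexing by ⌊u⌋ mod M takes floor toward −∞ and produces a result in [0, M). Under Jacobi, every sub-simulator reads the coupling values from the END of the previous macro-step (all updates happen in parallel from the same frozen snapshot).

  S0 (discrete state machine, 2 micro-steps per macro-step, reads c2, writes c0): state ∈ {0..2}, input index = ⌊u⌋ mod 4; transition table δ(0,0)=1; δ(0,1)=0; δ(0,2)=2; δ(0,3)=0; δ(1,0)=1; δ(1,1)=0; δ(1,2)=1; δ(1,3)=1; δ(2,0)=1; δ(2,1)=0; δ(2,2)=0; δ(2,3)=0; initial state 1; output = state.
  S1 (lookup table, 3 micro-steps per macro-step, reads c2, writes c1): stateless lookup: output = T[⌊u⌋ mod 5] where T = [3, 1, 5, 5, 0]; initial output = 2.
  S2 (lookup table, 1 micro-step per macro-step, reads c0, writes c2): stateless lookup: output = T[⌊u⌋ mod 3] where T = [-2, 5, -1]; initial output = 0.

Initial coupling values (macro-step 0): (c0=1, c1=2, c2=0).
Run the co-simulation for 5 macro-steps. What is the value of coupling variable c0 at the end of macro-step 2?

macro 1: S0 reads c2=0 → after 2×micro: 1; S1 reads c2=0 → after 3×micro: 3; S2 reads c0=1 → after 1×micro: 5 ⇒ (c0=1, c1=3, c2=5)
macro 2: S0 reads c2=5 → after 2×micro: 0; S1 reads c2=5 → after 3×micro: 3; S2 reads c0=1 → after 1×micro: 5 ⇒ (c0=0, c1=3, c2=5)
macro 3: S0 reads c2=5 → after 2×micro: 0; S1 reads c2=5 → after 3×micro: 3; S2 reads c0=0 → after 1×micro: -2 ⇒ (c0=0, c1=3, c2=-2)
macro 4: S0 reads c2=-2 → after 2×micro: 0; S1 reads c2=-2 → after 3×micro: 5; S2 reads c0=0 → after 1×micro: -2 ⇒ (c0=0, c1=5, c2=-2)
macro 5: S0 reads c2=-2 → after 2×micro: 0; S1 reads c2=-2 → after 3×micro: 5; S2 reads c0=0 → after 1×micro: -2 ⇒ (c0=0, c1=5, c2=-2)

c0 at macro-step 2 = 0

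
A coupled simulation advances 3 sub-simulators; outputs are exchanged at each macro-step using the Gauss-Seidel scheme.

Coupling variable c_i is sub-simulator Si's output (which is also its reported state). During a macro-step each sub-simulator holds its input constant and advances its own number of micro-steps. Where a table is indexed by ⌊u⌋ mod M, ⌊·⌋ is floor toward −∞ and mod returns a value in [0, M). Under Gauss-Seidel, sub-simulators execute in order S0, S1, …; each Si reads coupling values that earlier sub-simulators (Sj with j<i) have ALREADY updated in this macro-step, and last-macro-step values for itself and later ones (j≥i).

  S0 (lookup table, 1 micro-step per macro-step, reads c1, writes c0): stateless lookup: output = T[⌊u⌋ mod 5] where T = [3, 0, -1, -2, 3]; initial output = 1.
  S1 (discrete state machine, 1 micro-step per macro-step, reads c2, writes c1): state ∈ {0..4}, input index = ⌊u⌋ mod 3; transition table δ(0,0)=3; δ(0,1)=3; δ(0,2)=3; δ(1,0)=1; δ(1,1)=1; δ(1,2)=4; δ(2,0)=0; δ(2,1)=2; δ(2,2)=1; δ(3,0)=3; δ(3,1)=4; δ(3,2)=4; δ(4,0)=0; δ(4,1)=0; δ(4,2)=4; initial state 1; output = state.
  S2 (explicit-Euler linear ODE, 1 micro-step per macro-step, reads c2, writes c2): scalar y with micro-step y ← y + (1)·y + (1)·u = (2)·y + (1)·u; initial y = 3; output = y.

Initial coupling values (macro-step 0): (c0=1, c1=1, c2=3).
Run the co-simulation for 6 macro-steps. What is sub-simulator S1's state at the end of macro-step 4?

S1 state at macro-step 4 = 1

macro 1: S0 reads c1=1 → after 1×micro: 0; S1 reads c2=3 → after 1×micro: 1; S2 reads c2=3 → after 1×micro: 9 ⇒ (c0=0, c1=1, c2=9)
macro 2: S0 reads c1=1 → after 1×micro: 0; S1 reads c2=9 → after 1×micro: 1; S2 reads c2=9 → after 1×micro: 27 ⇒ (c0=0, c1=1, c2=27)
macro 3: S0 reads c1=1 → after 1×micro: 0; S1 reads c2=27 → after 1×micro: 1; S2 reads c2=27 → after 1×micro: 81 ⇒ (c0=0, c1=1, c2=81)
macro 4: S0 reads c1=1 → after 1×micro: 0; S1 reads c2=81 → after 1×micro: 1; S2 reads c2=81 → after 1×micro: 243 ⇒ (c0=0, c1=1, c2=243)
macro 5: S0 reads c1=1 → after 1×micro: 0; S1 reads c2=243 → after 1×micro: 1; S2 reads c2=243 → after 1×micro: 729 ⇒ (c0=0, c1=1, c2=729)
macro 6: S0 reads c1=1 → after 1×micro: 0; S1 reads c2=729 → after 1×micro: 1; S2 reads c2=729 → after 1×micro: 2187 ⇒ (c0=0, c1=1, c2=2187)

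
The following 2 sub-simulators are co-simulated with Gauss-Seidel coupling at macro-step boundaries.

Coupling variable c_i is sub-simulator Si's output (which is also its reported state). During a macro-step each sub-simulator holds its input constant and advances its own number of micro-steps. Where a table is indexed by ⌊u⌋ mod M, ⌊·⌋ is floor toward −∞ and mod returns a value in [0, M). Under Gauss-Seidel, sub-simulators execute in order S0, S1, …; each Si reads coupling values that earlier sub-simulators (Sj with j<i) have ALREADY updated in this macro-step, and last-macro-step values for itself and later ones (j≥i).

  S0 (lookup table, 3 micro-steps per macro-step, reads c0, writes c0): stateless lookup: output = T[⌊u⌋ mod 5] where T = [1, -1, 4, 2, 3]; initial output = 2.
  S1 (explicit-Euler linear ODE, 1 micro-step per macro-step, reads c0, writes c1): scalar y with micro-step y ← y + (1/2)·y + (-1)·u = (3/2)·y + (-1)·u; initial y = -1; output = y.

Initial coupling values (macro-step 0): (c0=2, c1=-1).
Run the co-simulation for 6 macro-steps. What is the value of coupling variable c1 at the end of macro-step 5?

c1 at macro-step 5 = -1647/32

macro 1: S0 reads c0=2 → after 3×micro: 4; S1 reads c0=4 → after 1×micro: -11/2 ⇒ (c0=4, c1=-11/2)
macro 2: S0 reads c0=4 → after 3×micro: 3; S1 reads c0=3 → after 1×micro: -45/4 ⇒ (c0=3, c1=-45/4)
macro 3: S0 reads c0=3 → after 3×micro: 2; S1 reads c0=2 → after 1×micro: -151/8 ⇒ (c0=2, c1=-151/8)
macro 4: S0 reads c0=2 → after 3×micro: 4; S1 reads c0=4 → after 1×micro: -517/16 ⇒ (c0=4, c1=-517/16)
macro 5: S0 reads c0=4 → after 3×micro: 3; S1 reads c0=3 → after 1×micro: -1647/32 ⇒ (c0=3, c1=-1647/32)
macro 6: S0 reads c0=3 → after 3×micro: 2; S1 reads c0=2 → after 1×micro: -5069/64 ⇒ (c0=2, c1=-5069/64)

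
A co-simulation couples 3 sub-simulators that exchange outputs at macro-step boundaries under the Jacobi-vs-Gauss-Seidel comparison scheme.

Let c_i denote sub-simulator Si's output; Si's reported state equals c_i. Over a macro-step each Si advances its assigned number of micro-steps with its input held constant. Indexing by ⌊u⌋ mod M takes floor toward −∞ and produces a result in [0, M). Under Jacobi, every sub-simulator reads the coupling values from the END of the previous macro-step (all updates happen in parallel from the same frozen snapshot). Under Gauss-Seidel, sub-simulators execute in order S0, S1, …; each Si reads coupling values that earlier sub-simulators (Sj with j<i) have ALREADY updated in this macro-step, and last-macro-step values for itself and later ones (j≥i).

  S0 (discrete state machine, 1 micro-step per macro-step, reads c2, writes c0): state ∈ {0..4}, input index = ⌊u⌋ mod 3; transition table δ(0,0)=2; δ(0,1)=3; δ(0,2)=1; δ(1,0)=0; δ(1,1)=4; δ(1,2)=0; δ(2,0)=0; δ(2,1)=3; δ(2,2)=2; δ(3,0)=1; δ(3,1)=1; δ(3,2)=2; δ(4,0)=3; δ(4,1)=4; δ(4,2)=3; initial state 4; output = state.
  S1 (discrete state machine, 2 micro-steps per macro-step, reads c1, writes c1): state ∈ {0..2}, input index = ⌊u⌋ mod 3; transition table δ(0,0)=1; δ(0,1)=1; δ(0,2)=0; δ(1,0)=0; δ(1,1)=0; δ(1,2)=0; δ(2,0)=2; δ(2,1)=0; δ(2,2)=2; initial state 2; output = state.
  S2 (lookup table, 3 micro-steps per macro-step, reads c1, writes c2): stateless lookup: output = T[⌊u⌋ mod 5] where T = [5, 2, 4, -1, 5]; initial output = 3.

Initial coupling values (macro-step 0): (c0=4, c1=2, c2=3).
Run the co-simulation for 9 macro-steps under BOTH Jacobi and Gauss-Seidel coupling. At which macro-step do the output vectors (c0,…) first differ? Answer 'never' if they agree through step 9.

[Jacobi] macro 1: S0 reads c2=3 → after 1×micro: 3; S1 reads c1=2 → after 2×micro: 2; S2 reads c1=2 → after 3×micro: 4 ⇒ (c0=3, c1=2, c2=4)
[Jacobi] macro 2: S0 reads c2=4 → after 1×micro: 1; S1 reads c1=2 → after 2×micro: 2; S2 reads c1=2 → after 3×micro: 4 ⇒ (c0=1, c1=2, c2=4)
[Jacobi] macro 3: S0 reads c2=4 → after 1×micro: 4; S1 reads c1=2 → after 2×micro: 2; S2 reads c1=2 → after 3×micro: 4 ⇒ (c0=4, c1=2, c2=4)
[Jacobi] macro 4: S0 reads c2=4 → after 1×micro: 4; S1 reads c1=2 → after 2×micro: 2; S2 reads c1=2 → after 3×micro: 4 ⇒ (c0=4, c1=2, c2=4)
[Jacobi] macro 5: S0 reads c2=4 → after 1×micro: 4; S1 reads c1=2 → after 2×micro: 2; S2 reads c1=2 → after 3×micro: 4 ⇒ (c0=4, c1=2, c2=4)
[Jacobi] macro 6: S0 reads c2=4 → after 1×micro: 4; S1 reads c1=2 → after 2×micro: 2; S2 reads c1=2 → after 3×micro: 4 ⇒ (c0=4, c1=2, c2=4)
[Jacobi] macro 7: S0 reads c2=4 → after 1×micro: 4; S1 reads c1=2 → after 2×micro: 2; S2 reads c1=2 → after 3×micro: 4 ⇒ (c0=4, c1=2, c2=4)
[Jacobi] macro 8: S0 reads c2=4 → after 1×micro: 4; S1 reads c1=2 → after 2×micro: 2; S2 reads c1=2 → after 3×micro: 4 ⇒ (c0=4, c1=2, c2=4)
[Jacobi] macro 9: S0 reads c2=4 → after 1×micro: 4; S1 reads c1=2 → after 2×micro: 2; S2 reads c1=2 → after 3×micro: 4 ⇒ (c0=4, c1=2, c2=4)
[Gauss-Seidel] macro 1: S0 reads c2=3 → after 1×micro: 3; S1 reads c1=2 → after 2×micro: 2; S2 reads c1=2 → after 3×micro: 4 ⇒ (c0=3, c1=2, c2=4)
[Gauss-Seidel] macro 2: S0 reads c2=4 → after 1×micro: 1; S1 reads c1=2 → after 2×micro: 2; S2 reads c1=2 → after 3×micro: 4 ⇒ (c0=1, c1=2, c2=4)
[Gauss-Seidel] macro 3: S0 reads c2=4 → after 1×micro: 4; S1 reads c1=2 → after 2×micro: 2; S2 reads c1=2 → after 3×micro: 4 ⇒ (c0=4, c1=2, c2=4)
[Gauss-Seidel] macro 4: S0 reads c2=4 → after 1×micro: 4; S1 reads c1=2 → after 2×micro: 2; S2 reads c1=2 → after 3×micro: 4 ⇒ (c0=4, c1=2, c2=4)
[Gauss-Seidel] macro 5: S0 reads c2=4 → after 1×micro: 4; S1 reads c1=2 → after 2×micro: 2; S2 reads c1=2 → after 3×micro: 4 ⇒ (c0=4, c1=2, c2=4)
[Gauss-Seidel] macro 6: S0 reads c2=4 → after 1×micro: 4; S1 reads c1=2 → after 2×micro: 2; S2 reads c1=2 → after 3×micro: 4 ⇒ (c0=4, c1=2, c2=4)
[Gauss-Seidel] macro 7: S0 reads c2=4 → after 1×micro: 4; S1 reads c1=2 → after 2×micro: 2; S2 reads c1=2 → after 3×micro: 4 ⇒ (c0=4, c1=2, c2=4)
[Gauss-Seidel] macro 8: S0 reads c2=4 → after 1×micro: 4; S1 reads c1=2 → after 2×micro: 2; S2 reads c1=2 → after 3×micro: 4 ⇒ (c0=4, c1=2, c2=4)
[Gauss-Seidel] macro 9: S0 reads c2=4 → after 1×micro: 4; S1 reads c1=2 → after 2×micro: 2; S2 reads c1=2 → after 3×micro: 4 ⇒ (c0=4, c1=2, c2=4)

first divergence at macro-step: never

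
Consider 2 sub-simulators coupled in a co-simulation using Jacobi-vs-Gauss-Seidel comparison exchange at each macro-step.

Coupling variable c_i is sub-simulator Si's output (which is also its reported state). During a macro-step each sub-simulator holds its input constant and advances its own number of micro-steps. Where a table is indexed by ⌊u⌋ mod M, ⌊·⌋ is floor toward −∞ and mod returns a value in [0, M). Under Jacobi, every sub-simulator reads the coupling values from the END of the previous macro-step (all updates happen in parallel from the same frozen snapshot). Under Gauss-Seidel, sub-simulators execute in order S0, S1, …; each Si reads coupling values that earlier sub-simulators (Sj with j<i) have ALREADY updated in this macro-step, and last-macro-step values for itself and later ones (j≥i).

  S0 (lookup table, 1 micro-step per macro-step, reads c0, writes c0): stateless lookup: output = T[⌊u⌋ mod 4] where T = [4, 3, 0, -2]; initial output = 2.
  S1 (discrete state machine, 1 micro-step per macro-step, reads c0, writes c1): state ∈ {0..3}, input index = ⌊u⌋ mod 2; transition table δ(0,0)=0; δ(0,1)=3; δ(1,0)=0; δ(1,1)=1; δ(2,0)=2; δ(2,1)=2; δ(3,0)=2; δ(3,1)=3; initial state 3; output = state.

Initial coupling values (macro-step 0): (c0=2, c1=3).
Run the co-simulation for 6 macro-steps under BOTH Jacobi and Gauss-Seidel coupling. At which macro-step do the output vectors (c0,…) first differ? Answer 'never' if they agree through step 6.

first divergence at macro-step: never

[Jacobi] macro 1: S0 reads c0=2 → after 1×micro: 0; S1 reads c0=2 → after 1×micro: 2 ⇒ (c0=0, c1=2)
[Jacobi] macro 2: S0 reads c0=0 → after 1×micro: 4; S1 reads c0=0 → after 1×micro: 2 ⇒ (c0=4, c1=2)
[Jacobi] macro 3: S0 reads c0=4 → after 1×micro: 4; S1 reads c0=4 → after 1×micro: 2 ⇒ (c0=4, c1=2)
[Jacobi] macro 4: S0 reads c0=4 → after 1×micro: 4; S1 reads c0=4 → after 1×micro: 2 ⇒ (c0=4, c1=2)
[Jacobi] macro 5: S0 reads c0=4 → after 1×micro: 4; S1 reads c0=4 → after 1×micro: 2 ⇒ (c0=4, c1=2)
[Jacobi] macro 6: S0 reads c0=4 → after 1×micro: 4; S1 reads c0=4 → after 1×micro: 2 ⇒ (c0=4, c1=2)
[Gauss-Seidel] macro 1: S0 reads c0=2 → after 1×micro: 0; S1 reads c0=0 → after 1×micro: 2 ⇒ (c0=0, c1=2)
[Gauss-Seidel] macro 2: S0 reads c0=0 → after 1×micro: 4; S1 reads c0=4 → after 1×micro: 2 ⇒ (c0=4, c1=2)
[Gauss-Seidel] macro 3: S0 reads c0=4 → after 1×micro: 4; S1 reads c0=4 → after 1×micro: 2 ⇒ (c0=4, c1=2)
[Gauss-Seidel] macro 4: S0 reads c0=4 → after 1×micro: 4; S1 reads c0=4 → after 1×micro: 2 ⇒ (c0=4, c1=2)
[Gauss-Seidel] macro 5: S0 reads c0=4 → after 1×micro: 4; S1 reads c0=4 → after 1×micro: 2 ⇒ (c0=4, c1=2)
[Gauss-Seidel] macro 6: S0 reads c0=4 → after 1×micro: 4; S1 reads c0=4 → after 1×micro: 2 ⇒ (c0=4, c1=2)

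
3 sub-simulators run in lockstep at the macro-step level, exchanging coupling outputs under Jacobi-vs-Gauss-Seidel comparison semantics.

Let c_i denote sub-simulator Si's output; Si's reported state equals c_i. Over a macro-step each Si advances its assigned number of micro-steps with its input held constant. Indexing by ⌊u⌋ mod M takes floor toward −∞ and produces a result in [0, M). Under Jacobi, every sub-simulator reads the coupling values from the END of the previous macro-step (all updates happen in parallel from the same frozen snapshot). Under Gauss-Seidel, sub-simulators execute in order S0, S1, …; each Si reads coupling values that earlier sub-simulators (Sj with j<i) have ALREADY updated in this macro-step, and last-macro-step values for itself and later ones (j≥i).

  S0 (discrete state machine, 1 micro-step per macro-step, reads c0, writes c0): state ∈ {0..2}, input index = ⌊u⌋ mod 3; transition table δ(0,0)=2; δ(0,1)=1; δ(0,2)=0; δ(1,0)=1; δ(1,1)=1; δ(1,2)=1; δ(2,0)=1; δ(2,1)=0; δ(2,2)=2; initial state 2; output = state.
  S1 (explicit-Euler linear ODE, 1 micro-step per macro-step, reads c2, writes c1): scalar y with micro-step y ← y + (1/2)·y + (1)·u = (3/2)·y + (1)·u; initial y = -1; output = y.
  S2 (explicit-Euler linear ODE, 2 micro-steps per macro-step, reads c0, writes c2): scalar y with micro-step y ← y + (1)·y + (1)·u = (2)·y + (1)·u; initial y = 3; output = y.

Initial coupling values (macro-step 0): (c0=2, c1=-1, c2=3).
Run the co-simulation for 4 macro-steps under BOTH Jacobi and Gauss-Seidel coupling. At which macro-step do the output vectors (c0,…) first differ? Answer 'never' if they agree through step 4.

first divergence at macro-step: never

[Jacobi] macro 1: S0 reads c0=2 → after 1×micro: 2; S1 reads c2=3 → after 1×micro: 3/2; S2 reads c0=2 → after 2×micro: 18 ⇒ (c0=2, c1=3/2, c2=18)
[Jacobi] macro 2: S0 reads c0=2 → after 1×micro: 2; S1 reads c2=18 → after 1×micro: 81/4; S2 reads c0=2 → after 2×micro: 78 ⇒ (c0=2, c1=81/4, c2=78)
[Jacobi] macro 3: S0 reads c0=2 → after 1×micro: 2; S1 reads c2=78 → after 1×micro: 867/8; S2 reads c0=2 → after 2×micro: 318 ⇒ (c0=2, c1=867/8, c2=318)
[Jacobi] macro 4: S0 reads c0=2 → after 1×micro: 2; S1 reads c2=318 → after 1×micro: 7689/16; S2 reads c0=2 → after 2×micro: 1278 ⇒ (c0=2, c1=7689/16, c2=1278)
[Gauss-Seidel] macro 1: S0 reads c0=2 → after 1×micro: 2; S1 reads c2=3 → after 1×micro: 3/2; S2 reads c0=2 → after 2×micro: 18 ⇒ (c0=2, c1=3/2, c2=18)
[Gauss-Seidel] macro 2: S0 reads c0=2 → after 1×micro: 2; S1 reads c2=18 → after 1×micro: 81/4; S2 reads c0=2 → after 2×micro: 78 ⇒ (c0=2, c1=81/4, c2=78)
[Gauss-Seidel] macro 3: S0 reads c0=2 → after 1×micro: 2; S1 reads c2=78 → after 1×micro: 867/8; S2 reads c0=2 → after 2×micro: 318 ⇒ (c0=2, c1=867/8, c2=318)
[Gauss-Seidel] macro 4: S0 reads c0=2 → after 1×micro: 2; S1 reads c2=318 → after 1×micro: 7689/16; S2 reads c0=2 → after 2×micro: 1278 ⇒ (c0=2, c1=7689/16, c2=1278)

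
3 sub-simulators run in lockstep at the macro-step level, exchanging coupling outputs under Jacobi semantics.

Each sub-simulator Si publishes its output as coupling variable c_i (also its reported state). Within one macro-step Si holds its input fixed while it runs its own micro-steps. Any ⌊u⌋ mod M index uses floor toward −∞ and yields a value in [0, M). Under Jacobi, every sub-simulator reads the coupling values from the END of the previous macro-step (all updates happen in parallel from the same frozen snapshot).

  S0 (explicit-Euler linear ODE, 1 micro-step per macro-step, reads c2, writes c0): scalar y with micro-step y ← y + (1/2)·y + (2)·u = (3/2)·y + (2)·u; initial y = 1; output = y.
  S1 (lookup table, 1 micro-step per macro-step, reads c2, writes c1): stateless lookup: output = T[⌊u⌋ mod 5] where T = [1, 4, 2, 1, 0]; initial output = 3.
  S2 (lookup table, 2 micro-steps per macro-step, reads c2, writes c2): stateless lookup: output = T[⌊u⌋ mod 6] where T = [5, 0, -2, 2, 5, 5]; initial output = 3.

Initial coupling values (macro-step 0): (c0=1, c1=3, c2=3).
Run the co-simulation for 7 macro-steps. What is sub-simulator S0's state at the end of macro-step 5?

macro 1: S0 reads c2=3 → after 1×micro: 15/2; S1 reads c2=3 → after 1×micro: 1; S2 reads c2=3 → after 2×micro: 2 ⇒ (c0=15/2, c1=1, c2=2)
macro 2: S0 reads c2=2 → after 1×micro: 61/4; S1 reads c2=2 → after 1×micro: 2; S2 reads c2=2 → after 2×micro: -2 ⇒ (c0=61/4, c1=2, c2=-2)
macro 3: S0 reads c2=-2 → after 1×micro: 151/8; S1 reads c2=-2 → after 1×micro: 1; S2 reads c2=-2 → after 2×micro: 5 ⇒ (c0=151/8, c1=1, c2=5)
macro 4: S0 reads c2=5 → after 1×micro: 613/16; S1 reads c2=5 → after 1×micro: 1; S2 reads c2=5 → after 2×micro: 5 ⇒ (c0=613/16, c1=1, c2=5)
macro 5: S0 reads c2=5 → after 1×micro: 2159/32; S1 reads c2=5 → after 1×micro: 1; S2 reads c2=5 → after 2×micro: 5 ⇒ (c0=2159/32, c1=1, c2=5)
macro 6: S0 reads c2=5 → after 1×micro: 7117/64; S1 reads c2=5 → after 1×micro: 1; S2 reads c2=5 → after 2×micro: 5 ⇒ (c0=7117/64, c1=1, c2=5)
macro 7: S0 reads c2=5 → after 1×micro: 22631/128; S1 reads c2=5 → after 1×micro: 1; S2 reads c2=5 → after 2×micro: 5 ⇒ (c0=22631/128, c1=1, c2=5)

S0 state at macro-step 5 = 2159/32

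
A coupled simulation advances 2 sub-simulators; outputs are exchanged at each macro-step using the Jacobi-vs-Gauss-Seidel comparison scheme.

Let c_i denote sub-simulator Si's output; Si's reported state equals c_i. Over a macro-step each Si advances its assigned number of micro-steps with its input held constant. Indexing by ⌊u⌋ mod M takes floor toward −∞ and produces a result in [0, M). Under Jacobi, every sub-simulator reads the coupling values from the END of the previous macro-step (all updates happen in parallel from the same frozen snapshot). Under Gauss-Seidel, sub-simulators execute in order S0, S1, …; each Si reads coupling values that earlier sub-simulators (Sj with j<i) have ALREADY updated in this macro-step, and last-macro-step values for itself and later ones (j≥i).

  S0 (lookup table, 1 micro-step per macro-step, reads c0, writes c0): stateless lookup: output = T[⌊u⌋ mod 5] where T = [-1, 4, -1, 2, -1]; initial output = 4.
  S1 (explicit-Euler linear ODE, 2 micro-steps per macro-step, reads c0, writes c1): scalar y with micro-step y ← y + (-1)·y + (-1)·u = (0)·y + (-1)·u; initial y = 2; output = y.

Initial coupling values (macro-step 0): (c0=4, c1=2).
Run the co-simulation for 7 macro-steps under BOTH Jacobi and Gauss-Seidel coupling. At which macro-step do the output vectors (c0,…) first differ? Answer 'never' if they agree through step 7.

first divergence at macro-step: 1

[Jacobi] macro 1: S0 reads c0=4 → after 1×micro: -1; S1 reads c0=4 → after 2×micro: -4 ⇒ (c0=-1, c1=-4)
[Jacobi] macro 2: S0 reads c0=-1 → after 1×micro: -1; S1 reads c0=-1 → after 2×micro: 1 ⇒ (c0=-1, c1=1)
[Jacobi] macro 3: S0 reads c0=-1 → after 1×micro: -1; S1 reads c0=-1 → after 2×micro: 1 ⇒ (c0=-1, c1=1)
[Jacobi] macro 4: S0 reads c0=-1 → after 1×micro: -1; S1 reads c0=-1 → after 2×micro: 1 ⇒ (c0=-1, c1=1)
[Jacobi] macro 5: S0 reads c0=-1 → after 1×micro: -1; S1 reads c0=-1 → after 2×micro: 1 ⇒ (c0=-1, c1=1)
[Jacobi] macro 6: S0 reads c0=-1 → after 1×micro: -1; S1 reads c0=-1 → after 2×micro: 1 ⇒ (c0=-1, c1=1)
[Jacobi] macro 7: S0 reads c0=-1 → after 1×micro: -1; S1 reads c0=-1 → after 2×micro: 1 ⇒ (c0=-1, c1=1)
[Gauss-Seidel] macro 1: S0 reads c0=4 → after 1×micro: -1; S1 reads c0=-1 → after 2×micro: 1 ⇒ (c0=-1, c1=1)
[Gauss-Seidel] macro 2: S0 reads c0=-1 → after 1×micro: -1; S1 reads c0=-1 → after 2×micro: 1 ⇒ (c0=-1, c1=1)
[Gauss-Seidel] macro 3: S0 reads c0=-1 → after 1×micro: -1; S1 reads c0=-1 → after 2×micro: 1 ⇒ (c0=-1, c1=1)
[Gauss-Seidel] macro 4: S0 reads c0=-1 → after 1×micro: -1; S1 reads c0=-1 → after 2×micro: 1 ⇒ (c0=-1, c1=1)
[Gauss-Seidel] macro 5: S0 reads c0=-1 → after 1×micro: -1; S1 reads c0=-1 → after 2×micro: 1 ⇒ (c0=-1, c1=1)
[Gauss-Seidel] macro 6: S0 reads c0=-1 → after 1×micro: -1; S1 reads c0=-1 → after 2×micro: 1 ⇒ (c0=-1, c1=1)
[Gauss-Seidel] macro 7: S0 reads c0=-1 → after 1×micro: -1; S1 reads c0=-1 → after 2×micro: 1 ⇒ (c0=-1, c1=1)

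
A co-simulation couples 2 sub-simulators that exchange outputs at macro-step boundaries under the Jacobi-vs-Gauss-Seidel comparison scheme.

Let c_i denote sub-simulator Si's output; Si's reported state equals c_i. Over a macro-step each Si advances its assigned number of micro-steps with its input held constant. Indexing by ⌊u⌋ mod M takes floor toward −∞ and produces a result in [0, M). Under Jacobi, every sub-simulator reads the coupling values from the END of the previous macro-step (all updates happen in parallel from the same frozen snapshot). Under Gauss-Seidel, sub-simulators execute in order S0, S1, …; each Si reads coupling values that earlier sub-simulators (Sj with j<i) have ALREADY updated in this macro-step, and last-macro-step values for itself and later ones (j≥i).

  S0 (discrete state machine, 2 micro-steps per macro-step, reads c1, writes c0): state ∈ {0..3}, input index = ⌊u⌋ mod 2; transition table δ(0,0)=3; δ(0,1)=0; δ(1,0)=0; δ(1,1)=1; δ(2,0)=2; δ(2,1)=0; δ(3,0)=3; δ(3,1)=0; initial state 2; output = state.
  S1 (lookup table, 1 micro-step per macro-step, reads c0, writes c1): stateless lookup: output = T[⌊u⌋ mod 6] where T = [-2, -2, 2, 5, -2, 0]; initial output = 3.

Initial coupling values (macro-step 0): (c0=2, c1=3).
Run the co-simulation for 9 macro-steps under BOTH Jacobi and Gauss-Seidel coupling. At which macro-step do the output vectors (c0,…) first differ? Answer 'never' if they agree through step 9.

first divergence at macro-step: 1

[Jacobi] macro 1: S0 reads c1=3 → after 2×micro: 0; S1 reads c0=2 → after 1×micro: 2 ⇒ (c0=0, c1=2)
[Jacobi] macro 2: S0 reads c1=2 → after 2×micro: 3; S1 reads c0=0 → after 1×micro: -2 ⇒ (c0=3, c1=-2)
[Jacobi] macro 3: S0 reads c1=-2 → after 2×micro: 3; S1 reads c0=3 → after 1×micro: 5 ⇒ (c0=3, c1=5)
[Jacobi] macro 4: S0 reads c1=5 → after 2×micro: 0; S1 reads c0=3 → after 1×micro: 5 ⇒ (c0=0, c1=5)
[Jacobi] macro 5: S0 reads c1=5 → after 2×micro: 0; S1 reads c0=0 → after 1×micro: -2 ⇒ (c0=0, c1=-2)
[Jacobi] macro 6: S0 reads c1=-2 → after 2×micro: 3; S1 reads c0=0 → after 1×micro: -2 ⇒ (c0=3, c1=-2)
[Jacobi] macro 7: S0 reads c1=-2 → after 2×micro: 3; S1 reads c0=3 → after 1×micro: 5 ⇒ (c0=3, c1=5)
[Jacobi] macro 8: S0 reads c1=5 → after 2×micro: 0; S1 reads c0=3 → after 1×micro: 5 ⇒ (c0=0, c1=5)
[Jacobi] macro 9: S0 reads c1=5 → after 2×micro: 0; S1 reads c0=0 → after 1×micro: -2 ⇒ (c0=0, c1=-2)
[Gauss-Seidel] macro 1: S0 reads c1=3 → after 2×micro: 0; S1 reads c0=0 → after 1×micro: -2 ⇒ (c0=0, c1=-2)
[Gauss-Seidel] macro 2: S0 reads c1=-2 → after 2×micro: 3; S1 reads c0=3 → after 1×micro: 5 ⇒ (c0=3, c1=5)
[Gauss-Seidel] macro 3: S0 reads c1=5 → after 2×micro: 0; S1 reads c0=0 → after 1×micro: -2 ⇒ (c0=0, c1=-2)
[Gauss-Seidel] macro 4: S0 reads c1=-2 → after 2×micro: 3; S1 reads c0=3 → after 1×micro: 5 ⇒ (c0=3, c1=5)
[Gauss-Seidel] macro 5: S0 reads c1=5 → after 2×micro: 0; S1 reads c0=0 → after 1×micro: -2 ⇒ (c0=0, c1=-2)
[Gauss-Seidel] macro 6: S0 reads c1=-2 → after 2×micro: 3; S1 reads c0=3 → after 1×micro: 5 ⇒ (c0=3, c1=5)
[Gauss-Seidel] macro 7: S0 reads c1=5 → after 2×micro: 0; S1 reads c0=0 → after 1×micro: -2 ⇒ (c0=0, c1=-2)
[Gauss-Seidel] macro 8: S0 reads c1=-2 → after 2×micro: 3; S1 reads c0=3 → after 1×micro: 5 ⇒ (c0=3, c1=5)
[Gauss-Seidel] macro 9: S0 reads c1=5 → after 2×micro: 0; S1 reads c0=0 → after 1×micro: -2 ⇒ (c0=0, c1=-2)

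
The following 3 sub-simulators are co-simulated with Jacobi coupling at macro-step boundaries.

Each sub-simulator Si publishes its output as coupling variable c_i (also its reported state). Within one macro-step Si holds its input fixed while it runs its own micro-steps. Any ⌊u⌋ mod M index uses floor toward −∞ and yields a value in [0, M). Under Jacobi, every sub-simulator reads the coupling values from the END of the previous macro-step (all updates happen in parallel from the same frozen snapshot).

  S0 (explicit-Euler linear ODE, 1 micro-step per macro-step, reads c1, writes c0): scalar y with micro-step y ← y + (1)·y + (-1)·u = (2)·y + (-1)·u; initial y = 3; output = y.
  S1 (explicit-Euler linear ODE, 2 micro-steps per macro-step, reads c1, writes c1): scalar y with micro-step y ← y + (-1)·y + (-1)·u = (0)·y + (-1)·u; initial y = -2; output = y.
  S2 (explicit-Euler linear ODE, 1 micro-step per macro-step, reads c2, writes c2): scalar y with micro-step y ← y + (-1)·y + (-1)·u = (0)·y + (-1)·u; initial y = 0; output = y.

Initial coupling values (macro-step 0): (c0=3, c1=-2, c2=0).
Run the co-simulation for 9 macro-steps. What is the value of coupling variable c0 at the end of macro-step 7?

c0 at macro-step 7 = 470

macro 1: S0 reads c1=-2 → after 1×micro: 8; S1 reads c1=-2 → after 2×micro: 2; S2 reads c2=0 → after 1×micro: 0 ⇒ (c0=8, c1=2, c2=0)
macro 2: S0 reads c1=2 → after 1×micro: 14; S1 reads c1=2 → after 2×micro: -2; S2 reads c2=0 → after 1×micro: 0 ⇒ (c0=14, c1=-2, c2=0)
macro 3: S0 reads c1=-2 → after 1×micro: 30; S1 reads c1=-2 → after 2×micro: 2; S2 reads c2=0 → after 1×micro: 0 ⇒ (c0=30, c1=2, c2=0)
macro 4: S0 reads c1=2 → after 1×micro: 58; S1 reads c1=2 → after 2×micro: -2; S2 reads c2=0 → after 1×micro: 0 ⇒ (c0=58, c1=-2, c2=0)
macro 5: S0 reads c1=-2 → after 1×micro: 118; S1 reads c1=-2 → after 2×micro: 2; S2 reads c2=0 → after 1×micro: 0 ⇒ (c0=118, c1=2, c2=0)
macro 6: S0 reads c1=2 → after 1×micro: 234; S1 reads c1=2 → after 2×micro: -2; S2 reads c2=0 → after 1×micro: 0 ⇒ (c0=234, c1=-2, c2=0)
macro 7: S0 reads c1=-2 → after 1×micro: 470; S1 reads c1=-2 → after 2×micro: 2; S2 reads c2=0 → after 1×micro: 0 ⇒ (c0=470, c1=2, c2=0)
macro 8: S0 reads c1=2 → after 1×micro: 938; S1 reads c1=2 → after 2×micro: -2; S2 reads c2=0 → after 1×micro: 0 ⇒ (c0=938, c1=-2, c2=0)
macro 9: S0 reads c1=-2 → after 1×micro: 1878; S1 reads c1=-2 → after 2×micro: 2; S2 reads c2=0 → after 1×micro: 0 ⇒ (c0=1878, c1=2, c2=0)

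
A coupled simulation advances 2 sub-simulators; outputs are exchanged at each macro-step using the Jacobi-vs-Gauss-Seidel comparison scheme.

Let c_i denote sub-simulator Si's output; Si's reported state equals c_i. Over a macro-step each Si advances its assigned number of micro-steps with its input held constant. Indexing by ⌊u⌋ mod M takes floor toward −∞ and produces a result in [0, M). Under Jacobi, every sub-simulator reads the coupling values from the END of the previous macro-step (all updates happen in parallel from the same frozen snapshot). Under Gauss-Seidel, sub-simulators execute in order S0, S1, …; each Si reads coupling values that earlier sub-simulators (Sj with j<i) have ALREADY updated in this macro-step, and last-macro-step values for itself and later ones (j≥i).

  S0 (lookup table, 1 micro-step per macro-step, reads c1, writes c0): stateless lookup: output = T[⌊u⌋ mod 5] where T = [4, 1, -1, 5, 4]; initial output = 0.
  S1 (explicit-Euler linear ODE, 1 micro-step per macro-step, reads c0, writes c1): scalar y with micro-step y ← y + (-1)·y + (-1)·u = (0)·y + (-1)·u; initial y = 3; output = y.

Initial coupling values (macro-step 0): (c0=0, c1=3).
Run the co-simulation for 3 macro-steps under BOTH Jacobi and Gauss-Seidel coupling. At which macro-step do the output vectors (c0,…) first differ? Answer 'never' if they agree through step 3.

[Jacobi] macro 1: S0 reads c1=3 → after 1×micro: 5; S1 reads c0=0 → after 1×micro: 0 ⇒ (c0=5, c1=0)
[Jacobi] macro 2: S0 reads c1=0 → after 1×micro: 4; S1 reads c0=5 → after 1×micro: -5 ⇒ (c0=4, c1=-5)
[Jacobi] macro 3: S0 reads c1=-5 → after 1×micro: 4; S1 reads c0=4 → after 1×micro: -4 ⇒ (c0=4, c1=-4)
[Gauss-Seidel] macro 1: S0 reads c1=3 → after 1×micro: 5; S1 reads c0=5 → after 1×micro: -5 ⇒ (c0=5, c1=-5)
[Gauss-Seidel] macro 2: S0 reads c1=-5 → after 1×micro: 4; S1 reads c0=4 → after 1×micro: -4 ⇒ (c0=4, c1=-4)
[Gauss-Seidel] macro 3: S0 reads c1=-4 → after 1×micro: 1; S1 reads c0=1 → after 1×micro: -1 ⇒ (c0=1, c1=-1)

first divergence at macro-step: 1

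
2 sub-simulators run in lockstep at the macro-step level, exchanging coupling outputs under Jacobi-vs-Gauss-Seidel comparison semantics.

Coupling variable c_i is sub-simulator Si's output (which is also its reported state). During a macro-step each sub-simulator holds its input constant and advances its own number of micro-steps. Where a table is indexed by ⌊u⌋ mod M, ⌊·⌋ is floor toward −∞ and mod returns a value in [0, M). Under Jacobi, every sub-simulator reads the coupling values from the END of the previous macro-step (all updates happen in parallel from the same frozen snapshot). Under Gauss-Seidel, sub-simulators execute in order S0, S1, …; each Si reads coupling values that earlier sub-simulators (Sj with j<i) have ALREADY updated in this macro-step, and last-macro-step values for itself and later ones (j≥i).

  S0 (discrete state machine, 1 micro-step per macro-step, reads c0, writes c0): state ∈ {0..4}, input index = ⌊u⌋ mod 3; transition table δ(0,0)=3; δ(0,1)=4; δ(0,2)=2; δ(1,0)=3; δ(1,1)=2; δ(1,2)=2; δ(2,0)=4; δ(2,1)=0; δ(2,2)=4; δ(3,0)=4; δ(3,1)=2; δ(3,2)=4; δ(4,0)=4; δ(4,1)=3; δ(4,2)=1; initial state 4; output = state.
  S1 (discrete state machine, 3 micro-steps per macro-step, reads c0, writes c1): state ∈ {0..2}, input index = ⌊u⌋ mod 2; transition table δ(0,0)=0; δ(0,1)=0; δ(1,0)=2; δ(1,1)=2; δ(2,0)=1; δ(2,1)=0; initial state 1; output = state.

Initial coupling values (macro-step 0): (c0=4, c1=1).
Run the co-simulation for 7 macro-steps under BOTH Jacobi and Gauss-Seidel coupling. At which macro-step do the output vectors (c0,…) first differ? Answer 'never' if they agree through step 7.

[Jacobi] macro 1: S0 reads c0=4 → after 1×micro: 3; S1 reads c0=4 → after 3×micro: 2 ⇒ (c0=3, c1=2)
[Jacobi] macro 2: S0 reads c0=3 → after 1×micro: 4; S1 reads c0=3 → after 3×micro: 0 ⇒ (c0=4, c1=0)
[Jacobi] macro 3: S0 reads c0=4 → after 1×micro: 3; S1 reads c0=4 → after 3×micro: 0 ⇒ (c0=3, c1=0)
[Jacobi] macro 4: S0 reads c0=3 → after 1×micro: 4; S1 reads c0=3 → after 3×micro: 0 ⇒ (c0=4, c1=0)
[Jacobi] macro 5: S0 reads c0=4 → after 1×micro: 3; S1 reads c0=4 → after 3×micro: 0 ⇒ (c0=3, c1=0)
[Jacobi] macro 6: S0 reads c0=3 → after 1×micro: 4; S1 reads c0=3 → after 3×micro: 0 ⇒ (c0=4, c1=0)
[Jacobi] macro 7: S0 reads c0=4 → after 1×micro: 3; S1 reads c0=4 → after 3×micro: 0 ⇒ (c0=3, c1=0)
[Gauss-Seidel] macro 1: S0 reads c0=4 → after 1×micro: 3; S1 reads c0=3 → after 3×micro: 0 ⇒ (c0=3, c1=0)
[Gauss-Seidel] macro 2: S0 reads c0=3 → after 1×micro: 4; S1 reads c0=4 → after 3×micro: 0 ⇒ (c0=4, c1=0)
[Gauss-Seidel] macro 3: S0 reads c0=4 → after 1×micro: 3; S1 reads c0=3 → after 3×micro: 0 ⇒ (c0=3, c1=0)
[Gauss-Seidel] macro 4: S0 reads c0=3 → after 1×micro: 4; S1 reads c0=4 → after 3×micro: 0 ⇒ (c0=4, c1=0)
[Gauss-Seidel] macro 5: S0 reads c0=4 → after 1×micro: 3; S1 reads c0=3 → after 3×micro: 0 ⇒ (c0=3, c1=0)
[Gauss-Seidel] macro 6: S0 reads c0=3 → after 1×micro: 4; S1 reads c0=4 → after 3×micro: 0 ⇒ (c0=4, c1=0)
[Gauss-Seidel] macro 7: S0 reads c0=4 → after 1×micro: 3; S1 reads c0=3 → after 3×micro: 0 ⇒ (c0=3, c1=0)

first divergence at macro-step: 1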